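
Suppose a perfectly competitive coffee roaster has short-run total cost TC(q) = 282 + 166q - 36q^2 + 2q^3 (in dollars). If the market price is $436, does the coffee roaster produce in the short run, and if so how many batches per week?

Produce at q = 15

Variable cost is VC = 166q - 36q^2 + 2q^3, so AVC = VC/q = 166 - 36q + 2q^2 and MC = dTC/dq = 166 - 72q + 6q^2.
AVC hits its minimum where MC = AVC, at q = 9, giving min AVC = 166 - 36·9 + 2·9^2 = $4.
Since P = $436 ≥ min AVC = $4, price covers variable cost and the firm should produce.
Solving P = MC: -270 - 72q + 6q^2 = 0 ⇒ q = -3 or 15. On the upward-sloping branch, q* = 15.
Check: AVC at q = 15 is $76 ≤ P, so revenue covers variable cost.
Profit = P·q − TC = 436·15 − 1422 = $5118.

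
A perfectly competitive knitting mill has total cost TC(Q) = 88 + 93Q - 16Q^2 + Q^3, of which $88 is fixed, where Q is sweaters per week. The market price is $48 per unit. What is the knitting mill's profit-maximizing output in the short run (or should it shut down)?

Produce at Q = 9

Strip out fixed cost: VC = 93Q - 16Q^2 + Q^3. Then AVC = 93 - 16Q + Q^2 and MC = 93 - 32Q + 3Q^2.
AVC hits its minimum where MC = AVC, at Q = 8, giving min AVC = 93 - 16·8 + 8^2 = $29.
Since P = $48 ≥ min AVC = $29, price covers variable cost and the firm should produce.
Solving P = MC: 45 - 32Q + 3Q^2 = 0 ⇒ Q = 5/3 or 9. On the upward-sloping branch, Q* = 9.
Check: AVC at Q = 9 is $30 ≤ P, so revenue covers variable cost.
Profit = P·Q − TC = 48·9 − 358 = $74.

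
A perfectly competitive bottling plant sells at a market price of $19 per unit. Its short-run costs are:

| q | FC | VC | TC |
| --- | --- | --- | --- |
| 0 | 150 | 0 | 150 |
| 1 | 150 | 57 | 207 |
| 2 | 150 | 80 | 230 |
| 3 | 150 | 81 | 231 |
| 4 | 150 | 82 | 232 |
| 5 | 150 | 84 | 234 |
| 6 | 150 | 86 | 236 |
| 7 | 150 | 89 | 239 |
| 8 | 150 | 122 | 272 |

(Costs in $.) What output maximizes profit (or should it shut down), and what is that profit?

Profit at each row (π = 19q − TC): q=0: -150; q=1: -188; q=2: -192; q=3: -174; q=4: -156; q=5: -139; q=6: -122; q=7: -106; q=8: -120.
Profit is maximized at q = 7. AVC there is 89/7 = $12.71 ≤ P, so producing beats shutting down (which would give -$150).

q = 7; profit = -$106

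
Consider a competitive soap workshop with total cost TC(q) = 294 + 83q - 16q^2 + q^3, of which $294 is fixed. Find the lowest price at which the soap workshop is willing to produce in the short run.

$19 per unit

Short-run supply begins at min AVC. From VC = 83q - 16q^2 + q^3, AVC = 83 - 16q + q^2.
At the minimum of AVC, MC = AVC. MC = 83 - 32q + 3q^2; setting MC = AVC gives 2q^2 - 16q = 0, so q = 8. min AVC = 19.
So the shutdown price is $19.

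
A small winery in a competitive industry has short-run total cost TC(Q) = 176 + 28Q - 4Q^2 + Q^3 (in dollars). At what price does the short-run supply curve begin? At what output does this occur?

The shutdown price is the minimum of AVC. VC = 28Q - 4Q^2 + Q^3, so AVC = 28 - 4Q + Q^2.
dAVC/dQ = -4 + 2Q = 0 gives Q = 2. min AVC = 28 - 4·2 + 2^2 = 24.
The firm shuts down for any P below $24.

$24 per unit, at Q = 2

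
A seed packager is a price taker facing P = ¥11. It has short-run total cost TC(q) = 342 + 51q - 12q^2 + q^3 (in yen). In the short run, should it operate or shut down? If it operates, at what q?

Shut down

Variable cost is VC = 51q - 12q^2 + q^3, so AVC = VC/q = 51 - 12q + q^2 and MC = dTC/dq = 51 - 24q + 3q^2.
AVC hits its minimum where MC = AVC, at q = 6, giving min AVC = 51 - 12·6 + 6^2 = ¥15.
P = ¥11 lies below min AVC = ¥15; no output level covers variable cost.
The firm minimizes its loss by shutting down and losing only its fixed cost of ¥342.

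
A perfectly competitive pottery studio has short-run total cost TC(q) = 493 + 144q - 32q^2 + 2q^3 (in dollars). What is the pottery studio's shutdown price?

The firm shuts down when price falls below the minimum of average variable cost. AVC = VC/q = 144 - 32q + 2q^2.
dAVC/dq = -32 + 4q = 0 gives q = 8. min AVC = 144 - 32·8 + 2·8^2 = 16.
For P < $16 the firm produces nothing.

$16 per unit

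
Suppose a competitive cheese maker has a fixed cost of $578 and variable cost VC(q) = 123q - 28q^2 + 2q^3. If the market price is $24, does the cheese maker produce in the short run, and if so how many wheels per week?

Shut down

Variable cost is VC = 123q - 28q^2 + 2q^3, so AVC = VC/q = 123 - 28q + 2q^2 and MC = dTC/dq = 123 - 56q + 6q^2.
AVC hits its minimum where MC = AVC, at q = 7, giving min AVC = 123 - 28·7 + 2·7^2 = $25.
P = $24 lies below min AVC = $25; no output level covers variable cost.
The firm minimizes its loss by shutting down and losing only its fixed cost of $578.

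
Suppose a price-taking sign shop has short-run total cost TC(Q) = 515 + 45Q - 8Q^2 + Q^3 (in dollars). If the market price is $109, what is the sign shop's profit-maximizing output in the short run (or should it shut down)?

Produce at Q = 8

From TC, MC = TC'(Q) = 45 - 16Q + 3Q^2 and AVC = VC/Q = 45 - 8Q + Q^2.
AVC hits its minimum where MC = AVC, at Q = 4, giving min AVC = 45 - 8·4 + 4^2 = $29.
P = $109 exceeds min AVC = $29, so the firm stays open.
Solving P = MC: -64 - 16Q + 3Q^2 = 0 ⇒ Q = -8/3 or 8. On the upward-sloping branch, Q* = 8.
Check: AVC at Q = 8 is $45 ≤ P, so revenue covers variable cost.
Profit = P·Q − TC = 109·8 − 875 = -$3, a loss, but smaller than the $515 fixed cost the firm would lose by shutting down.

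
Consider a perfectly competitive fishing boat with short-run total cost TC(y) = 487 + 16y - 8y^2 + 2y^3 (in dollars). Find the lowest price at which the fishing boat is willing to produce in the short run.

$8 per unit

The shutdown price is the minimum of AVC. VC = 16y - 8y^2 + 2y^3, so AVC = 16 - 8y + 2y^2.
dAVC/dy = -8 + 4y = 0 gives y = 2. min AVC = 16 - 8·2 + 2·2^2 = 8.
So the shutdown price is $8.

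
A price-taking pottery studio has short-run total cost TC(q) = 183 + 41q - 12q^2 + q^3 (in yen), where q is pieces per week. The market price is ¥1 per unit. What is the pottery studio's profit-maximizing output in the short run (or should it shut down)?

Shut down

Variable cost is VC = 41q - 12q^2 + q^3, so AVC = VC/q = 41 - 12q + q^2 and MC = dTC/dq = 41 - 24q + 3q^2.
AVC hits its minimum where MC = AVC, at q = 6, giving min AVC = 41 - 12·6 + 6^2 = ¥5.
P = ¥1 lies below min AVC = ¥5; no output level covers variable cost.
Shutting down limits the loss to fixed cost, ¥183.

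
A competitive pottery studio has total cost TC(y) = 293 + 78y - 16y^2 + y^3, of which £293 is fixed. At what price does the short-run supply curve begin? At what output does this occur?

The shutdown price is the minimum of AVC. VC = 78y - 16y^2 + y^3, so AVC = 78 - 16y + y^2.
dAVC/dy = -16 + 2y = 0 gives y = 8. min AVC = 78 - 16·8 + 8^2 = 14.
The firm shuts down for any P below £14.

£14 per unit, at y = 8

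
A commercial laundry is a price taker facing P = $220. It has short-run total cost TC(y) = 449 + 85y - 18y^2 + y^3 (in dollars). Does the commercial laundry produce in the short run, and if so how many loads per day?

Produce at y = 15

Variable cost is VC = 85y - 18y^2 + y^3, so AVC = VC/y = 85 - 18y + y^2 and MC = dTC/dy = 85 - 36y + 3y^2.
AVC hits its minimum where MC = AVC, at y = 9, giving min AVC = 85 - 18·9 + 9^2 = $4.
Since P = $220 ≥ min AVC = $4, price covers variable cost and the firm should produce.
P = MC gives -135 - 36y + 3y^2 = 0, with roots -3 and 15. Take the larger (rising MC): y* = 15.
Check: AVC at y = 15 is $40 ≤ P, so revenue covers variable cost.
Profit = P·y − TC = 220·15 − 1049 = $2251.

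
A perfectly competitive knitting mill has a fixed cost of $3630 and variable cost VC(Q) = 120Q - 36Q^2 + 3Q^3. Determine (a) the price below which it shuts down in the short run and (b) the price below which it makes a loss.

Shutdown price = min AVC. AVC = 120 - 36Q + 3Q^2, with vertex at Q = 6 and minimum $12.
ATC = 3630/Q + 120 - 36Q + 3Q^2. Setting dATC/dQ = −3630/Q^2 − 36 + 6Q = 0 gives Q = 11 (since 6·11^3 − 36·11^2 = 3630).
min ATC = 3630/11 + 120 − 36·11 + 3·11^2 = $417. That is the break-even price.
Between these two prices the firm operates at a loss; above $417 it earns a profit.

Shutdown price = $12; break-even price = $417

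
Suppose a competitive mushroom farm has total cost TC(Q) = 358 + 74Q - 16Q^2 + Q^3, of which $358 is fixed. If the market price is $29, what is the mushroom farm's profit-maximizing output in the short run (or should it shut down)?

Produce at Q = 9

Strip out fixed cost: VC = 74Q - 16Q^2 + Q^3. Then AVC = 74 - 16Q + Q^2 and MC = 74 - 32Q + 3Q^2.
AVC hits its minimum where MC = AVC, at Q = 8, giving min AVC = 74 - 16·8 + 8^2 = $10.
P = $29 exceeds min AVC = $10, so the firm stays open.
Set P = MC: 29 = 74 - 32Q + 3Q^2 → 45 - 32Q + 3Q^2 = 0. The roots are Q = 5/3 and Q = 9; the profit-maximizing output is on the rising part of MC, so Q* = 9.
Check: AVC at Q = 9 is $11 ≤ P, so revenue covers variable cost.
Profit = P·Q − TC = 29·9 − 457 = -$196, a loss, but smaller than the $358 fixed cost the firm would lose by shutting down.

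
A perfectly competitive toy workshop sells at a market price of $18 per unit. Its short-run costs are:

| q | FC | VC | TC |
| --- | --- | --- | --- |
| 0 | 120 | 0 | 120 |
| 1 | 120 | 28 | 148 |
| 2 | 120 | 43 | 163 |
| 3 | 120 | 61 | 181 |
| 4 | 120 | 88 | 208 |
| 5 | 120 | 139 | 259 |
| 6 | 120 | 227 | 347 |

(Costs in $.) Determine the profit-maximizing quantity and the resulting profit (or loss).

Tabulate TR − TC: q=0: -120; q=1: -130; q=2: -127; q=3: -127; q=4: -136; q=5: -169; q=6: -239.
Profit is highest at q = 0. Equivalently, the lowest AVC in the table is 61/3 ≈ $20.33 at q = 3, and P = $18 falls below it — price never covers variable cost, so the firm shuts down and loses only its fixed cost.

q = 0 (shut down); profit = -$120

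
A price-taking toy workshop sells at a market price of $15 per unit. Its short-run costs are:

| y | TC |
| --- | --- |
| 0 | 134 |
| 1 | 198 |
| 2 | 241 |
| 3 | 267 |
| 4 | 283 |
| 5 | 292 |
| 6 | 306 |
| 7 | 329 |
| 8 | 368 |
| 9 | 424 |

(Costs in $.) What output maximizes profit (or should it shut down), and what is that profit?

y = 0 (shut down); profit = -$134

Compute π = P·y − TC at each output: y=0: -134; y=1: -183; y=2: -211; y=3: -222; y=4: -223; y=5: -217; y=6: -216; y=7: -224; y=8: -248; y=9: -289.
Profit is highest at y = 0. Equivalently, the lowest AVC in the table is 195/7 ≈ $27.86 at y = 7, and P = $15 falls below it — price never covers variable cost, so the firm shuts down and loses only its fixed cost.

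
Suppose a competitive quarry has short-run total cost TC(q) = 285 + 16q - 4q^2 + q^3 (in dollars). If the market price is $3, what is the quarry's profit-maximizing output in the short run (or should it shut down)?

Shut down

Strip out fixed cost: VC = 16q - 4q^2 + q^3. Then AVC = 16 - 4q + q^2 and MC = 16 - 8q + 3q^2.
AVC hits its minimum where MC = AVC, at q = 2, giving min AVC = 16 - 4·2 + 2^2 = $12.
With P < min AVC ($3 < $12), every unit sold adds to the loss.
Shutting down limits the loss to fixed cost, $285.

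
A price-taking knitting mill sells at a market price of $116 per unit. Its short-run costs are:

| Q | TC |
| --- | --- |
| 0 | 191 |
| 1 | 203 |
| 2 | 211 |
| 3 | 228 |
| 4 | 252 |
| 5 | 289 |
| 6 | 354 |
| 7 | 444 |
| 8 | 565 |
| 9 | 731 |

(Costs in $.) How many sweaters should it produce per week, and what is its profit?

Q = 7; profit = $368

Tabulate TR − TC: Q=0: -191; Q=1: -87; Q=2: 21; Q=3: 120; Q=4: 212; Q=5: 291; Q=6: 342; Q=7: 368; Q=8: 363; Q=9: 313.
Profit is maximized at Q = 7. AVC there is 253/7 = $36.14 ≤ P, so producing beats shutting down (which would give -$191).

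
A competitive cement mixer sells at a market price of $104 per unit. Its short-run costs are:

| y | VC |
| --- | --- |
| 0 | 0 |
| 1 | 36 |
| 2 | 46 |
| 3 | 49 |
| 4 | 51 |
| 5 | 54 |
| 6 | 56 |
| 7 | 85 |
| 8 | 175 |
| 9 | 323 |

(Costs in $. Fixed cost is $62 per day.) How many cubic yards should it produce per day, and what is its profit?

y = 8; profit = $595

Profit at each row (π = 104y − TC): y=0: -62; y=1: 6; y=2: 100; y=3: 201; y=4: 303; y=5: 404; y=6: 506; y=7: 581; y=8: 595; y=9: 551.
Profit is maximized at y = 8. AVC there is 175/8 = $21.88 ≤ P, so producing beats shutting down (which would give -$62).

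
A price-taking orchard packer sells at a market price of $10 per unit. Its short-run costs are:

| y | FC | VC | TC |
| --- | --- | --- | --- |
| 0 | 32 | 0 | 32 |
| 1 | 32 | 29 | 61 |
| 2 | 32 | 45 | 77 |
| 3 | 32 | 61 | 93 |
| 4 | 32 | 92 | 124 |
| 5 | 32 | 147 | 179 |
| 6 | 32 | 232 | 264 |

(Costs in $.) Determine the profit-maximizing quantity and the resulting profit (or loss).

Profit at each row (π = 10y − TC): y=0: -32; y=1: -51; y=2: -57; y=3: -63; y=4: -84; y=5: -129; y=6: -204.
Profit is highest at y = 0. Equivalently, the lowest AVC in the table is 61/3 ≈ $20.33 at y = 3, and P = $10 falls below it — price never covers variable cost, so the firm shuts down and loses only its fixed cost.

y = 0 (shut down); profit = -$32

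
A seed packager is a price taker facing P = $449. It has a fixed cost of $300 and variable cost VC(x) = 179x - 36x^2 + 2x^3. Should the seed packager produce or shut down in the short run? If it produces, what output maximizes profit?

Variable cost is VC = 179x - 36x^2 + 2x^3, so AVC = VC/x = 179 - 36x + 2x^2 and MC = dTC/dx = 179 - 72x + 6x^2.
AVC is minimized where dAVC/dx = -36 + 4x = 0, at x = 9; min AVC = 179 - 36·9 + 2·9^2 = $17.
Since P = $449 ≥ min AVC = $17, price covers variable cost and the firm should produce.
P = MC gives -270 - 72x + 6x^2 = 0, with roots -3 and 15. Take the larger (rising MC): x* = 15.
Check: AVC at x = 15 is $89 ≤ P, so revenue covers variable cost.
Profit = P·x − TC = 449·15 − 1635 = $5100.

Produce at x = 15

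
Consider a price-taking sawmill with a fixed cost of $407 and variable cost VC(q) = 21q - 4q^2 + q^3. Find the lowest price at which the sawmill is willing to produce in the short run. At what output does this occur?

Short-run supply begins at min AVC. From VC = 21q - 4q^2 + q^3, AVC = 21 - 4q + q^2.
dAVC/dq = -4 + 2q = 0 gives q = 2. min AVC = 21 - 4·2 + 2^2 = 17.
For P < $17 the firm produces nothing.

$17 per unit, at q = 2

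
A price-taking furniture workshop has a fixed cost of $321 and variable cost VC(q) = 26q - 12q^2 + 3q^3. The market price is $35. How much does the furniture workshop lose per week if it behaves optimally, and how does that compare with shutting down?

Profit = -$267 at q = 3

AVC = 26 - 12q + 3q^2; min AVC = $14 at q = 2. Since P = $35 ≥ min AVC, the firm produces.
MC = 26 - 24q + 9q^2. Setting P = MC and taking the root on the rising branch gives q* = 3.
TR = 35·3 = 105. TC = 321 + 51 = 372. Profit = 105 − 372 = -$267.
That loss of $267 beats the $321 the firm would lose by shutting down; producing recovers $54 of fixed cost.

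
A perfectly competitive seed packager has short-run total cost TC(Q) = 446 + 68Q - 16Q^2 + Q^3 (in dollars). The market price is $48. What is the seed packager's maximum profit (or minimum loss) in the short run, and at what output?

AVC = 68 - 16Q + Q^2; min AVC = $4 at Q = 8. Since P = $48 ≥ min AVC, the firm produces.
MC = 68 - 32Q + 3Q^2. Setting P = MC and taking the root on the rising branch gives Q* = 10.
TR = 48·10 = 480. TC = 446 + 80 = 526. Profit = 480 − 526 = -$46.
By producing, the firm covers all variable cost plus $400 of fixed cost; shutting down would lose the full $446.

Profit = -$46 at Q = 10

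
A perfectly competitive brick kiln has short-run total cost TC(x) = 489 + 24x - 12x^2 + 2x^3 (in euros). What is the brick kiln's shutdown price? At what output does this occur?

The firm shuts down when price falls below the minimum of average variable cost. AVC = VC/x = 24 - 12x + 2x^2.
At the minimum of AVC, MC = AVC. MC = 24 - 24x + 6x^2; setting MC = AVC gives 4x^2 - 12x = 0, so x = 3. min AVC = 6.
The firm shuts down for any P below €6.

€6 per unit, at x = 3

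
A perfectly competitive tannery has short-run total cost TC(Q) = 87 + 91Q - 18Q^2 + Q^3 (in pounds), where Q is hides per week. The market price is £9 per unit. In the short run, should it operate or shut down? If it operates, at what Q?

Shut down

Strip out fixed cost: VC = 91Q - 18Q^2 + Q^3. Then AVC = 91 - 18Q + Q^2 and MC = 91 - 36Q + 3Q^2.
AVC is minimized where dAVC/dQ = -18 + 2Q = 0, at Q = 9; min AVC = 91 - 18·9 + 9^2 = £10.
With P < min AVC (£9 < £10), every unit sold adds to the loss.
The firm minimizes its loss by shutting down and losing only its fixed cost of £87.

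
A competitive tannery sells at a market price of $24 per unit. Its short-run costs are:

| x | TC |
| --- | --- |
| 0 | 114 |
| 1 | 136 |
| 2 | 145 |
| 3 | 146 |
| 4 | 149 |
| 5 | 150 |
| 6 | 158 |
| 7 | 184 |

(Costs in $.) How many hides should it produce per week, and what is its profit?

x = 6; profit = -$14

Profit at each row (π = 24x − TC): x=0: -114; x=1: -112; x=2: -97; x=3: -74; x=4: -53; x=5: -30; x=6: -14; x=7: -16.
Profit is maximized at x = 6. AVC there is 44/6 = $7.33 ≤ P, so producing beats shutting down (which would give -$114).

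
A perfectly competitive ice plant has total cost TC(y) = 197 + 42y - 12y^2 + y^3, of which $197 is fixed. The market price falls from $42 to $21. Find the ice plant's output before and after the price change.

AVC = 42 - 12y + y^2, minimized at y = 6 where min AVC = $6. MC = 42 - 24y + 3y^2.
At P = $42 ≥ min AVC, set P = MC on the rising branch: y = 8.
At P = $21 ≥ min AVC, set P = MC: y = 7. The firm stays open but cuts output.

Output falls from 8 to 7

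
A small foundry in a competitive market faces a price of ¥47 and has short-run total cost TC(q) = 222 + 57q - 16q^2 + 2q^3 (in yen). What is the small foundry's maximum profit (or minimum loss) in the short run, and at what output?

AVC = 57 - 16q + 2q^2; min AVC = ¥25 at q = 4. Since P = ¥47 ≥ min AVC, the firm produces.
MC = 57 - 32q + 6q^2. Setting P = MC and taking the root on the rising branch gives q* = 5.
TR = 47·5 = 235. TC = 222 + 135 = 357. Profit = 235 − 357 = -¥122.
Shutting down would mean losing the fixed cost of ¥222, so operating at a loss of ¥122 is better by ¥100.

Profit = -¥122 at q = 5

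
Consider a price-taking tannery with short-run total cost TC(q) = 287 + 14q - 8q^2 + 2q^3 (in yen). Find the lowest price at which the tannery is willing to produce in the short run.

¥6 per unit

Short-run supply begins at min AVC. From VC = 14q - 8q^2 + 2q^3, AVC = 14 - 8q + 2q^2.
At the minimum of AVC, MC = AVC. MC = 14 - 16q + 6q^2; setting MC = AVC gives 4q^2 - 8q = 0, so q = 2. min AVC = 6.
The firm shuts down for any P below ¥6.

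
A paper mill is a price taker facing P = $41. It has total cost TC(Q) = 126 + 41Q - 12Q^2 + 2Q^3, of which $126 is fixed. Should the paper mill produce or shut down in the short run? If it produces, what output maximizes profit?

From TC, MC = TC'(Q) = 41 - 24Q + 6Q^2 and AVC = VC/Q = 41 - 12Q + 2Q^2.
AVC hits its minimum where MC = AVC, at Q = 3, giving min AVC = 41 - 12·3 + 2·3^2 = $23.
Because $41 ≥ $23, revenue can cover variable cost; the firm operates.
Solving P = MC: -24Q + 6Q^2 = 0 ⇒ Q = 0 or 4. On the upward-sloping branch, Q* = 4.
Check: AVC at Q = 4 is $25 ≤ P, so revenue covers variable cost.
Profit = P·Q − TC = 41·4 − 226 = -$62, a loss, but smaller than the $126 fixed cost the firm would lose by shutting down.

Produce at Q = 4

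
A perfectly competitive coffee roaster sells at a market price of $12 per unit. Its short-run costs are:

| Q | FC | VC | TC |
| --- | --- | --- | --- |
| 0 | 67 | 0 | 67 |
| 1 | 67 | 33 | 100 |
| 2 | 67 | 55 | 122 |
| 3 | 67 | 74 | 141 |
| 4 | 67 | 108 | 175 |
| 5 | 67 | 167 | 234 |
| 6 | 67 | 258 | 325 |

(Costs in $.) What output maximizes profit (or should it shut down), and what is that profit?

Q = 0 (shut down); profit = -$67

Compute π = P·Q − TC at each output: Q=0: -67; Q=1: -88; Q=2: -98; Q=3: -105; Q=4: -127; Q=5: -174; Q=6: -253.
Profit is highest at Q = 0. Equivalently, the lowest AVC in the table is 74/3 ≈ $24.67 at Q = 3, and P = $12 falls below it — price never covers variable cost, so the firm shuts down and loses only its fixed cost.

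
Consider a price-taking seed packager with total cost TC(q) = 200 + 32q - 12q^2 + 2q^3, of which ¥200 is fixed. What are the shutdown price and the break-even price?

Shutdown price = ¥14; break-even price = ¥62

Shutdown price = min AVC. AVC = 32 - 12q + 2q^2, with vertex at q = 3 and minimum ¥14.
ATC = 200/q + 32 - 12q + 2q^2. Setting dATC/dq = −200/q^2 − 12 + 4q = 0 gives q = 5 (since 4·5^3 − 12·5^2 = 200).
min ATC = 200/5 + 32 − 12·5 + 2·5^2 = ¥62. That is the break-even price.
For ¥14 ≤ P < ¥62 the firm produces at a loss; below ¥14 it shuts down.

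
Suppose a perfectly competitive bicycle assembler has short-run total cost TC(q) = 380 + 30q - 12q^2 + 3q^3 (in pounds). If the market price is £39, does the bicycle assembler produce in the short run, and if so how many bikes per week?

Strip out fixed cost: VC = 30q - 12q^2 + 3q^3. Then AVC = 30 - 12q + 3q^2 and MC = 30 - 24q + 9q^2.
AVC is minimized where dAVC/dq = -12 + 6q = 0, at q = 2; min AVC = 30 - 12·2 + 3·2^2 = £18.
Since P = £39 ≥ min AVC = £18, price covers variable cost and the firm should produce.
Solving P = MC: -9 - 24q + 9q^2 = 0 ⇒ q = -1/3 or 3. On the upward-sloping branch, q* = 3.
Check: AVC at q = 3 is £21 ≤ P, so revenue covers variable cost.
Profit = P·q − TC = 39·3 − 443 = -£326, a loss, but smaller than the £380 fixed cost the firm would lose by shutting down.

Produce at q = 3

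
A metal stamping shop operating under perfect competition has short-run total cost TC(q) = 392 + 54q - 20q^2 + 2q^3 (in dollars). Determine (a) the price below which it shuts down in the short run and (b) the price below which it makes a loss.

AVC = 54 - 20q + 2q^2; minimized at q = 5, giving min AVC = $4. That is the shutdown price.
ATC = 392/q + 54 - 20q + 2q^2. Setting dATC/dq = −392/q^2 − 20 + 4q = 0 gives q = 7 (since 4·7^3 − 20·7^2 = 392).
min ATC = 392/7 + 54 − 20·7 + 2·7^2 = $68. That is the break-even price.
Between these two prices the firm operates at a loss; above $68 it earns a profit.

Shutdown price = $4; break-even price = $68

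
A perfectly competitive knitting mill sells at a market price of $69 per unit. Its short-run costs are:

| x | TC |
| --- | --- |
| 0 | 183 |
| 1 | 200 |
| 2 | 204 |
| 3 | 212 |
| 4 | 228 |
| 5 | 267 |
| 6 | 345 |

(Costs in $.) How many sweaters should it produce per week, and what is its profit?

x = 5; profit = $78

Tabulate TR − TC: x=0: -183; x=1: -131; x=2: -66; x=3: -5; x=4: 48; x=5: 78; x=6: 69.
Profit is maximized at x = 5. AVC there is 84/5 = $16.80 ≤ P, so producing beats shutting down (which would give -$183).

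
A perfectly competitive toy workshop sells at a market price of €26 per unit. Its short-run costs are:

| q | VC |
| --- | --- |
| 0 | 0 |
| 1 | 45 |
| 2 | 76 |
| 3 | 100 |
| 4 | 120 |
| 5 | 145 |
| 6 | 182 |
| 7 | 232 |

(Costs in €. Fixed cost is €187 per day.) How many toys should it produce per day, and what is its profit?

q = 0 (shut down); profit = -€187

Compute π = P·q − TC at each output: q=0: -187; q=1: -206; q=2: -211; q=3: -209; q=4: -203; q=5: -202; q=6: -213; q=7: -237.
Profit is highest at q = 0. Equivalently, the lowest AVC in the table is 145/5 ≈ €29 at q = 5, and P = €26 falls below it — price never covers variable cost, so the firm shuts down and loses only its fixed cost.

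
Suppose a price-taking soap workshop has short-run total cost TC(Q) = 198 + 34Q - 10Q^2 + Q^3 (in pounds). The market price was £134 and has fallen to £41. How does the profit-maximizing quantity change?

Output falls from 10 to 7

MC = 34 - 20Q + 3Q^2; the shutdown threshold is min AVC = £9 (at Q = 5).
With P = £134 above the shutdown price, P = MC gives Q = 10.
At P = £41 ≥ min AVC, set P = MC: Q = 7. The firm stays open but cuts output.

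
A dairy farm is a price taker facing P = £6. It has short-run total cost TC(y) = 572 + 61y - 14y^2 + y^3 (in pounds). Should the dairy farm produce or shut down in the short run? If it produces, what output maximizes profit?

Shut down

From TC, MC = TC'(y) = 61 - 28y + 3y^2 and AVC = VC/y = 61 - 14y + y^2.
AVC is minimized where dAVC/dy = -14 + 2y = 0, at y = 7; min AVC = 61 - 14·7 + 7^2 = £12.
P = £6 lies below min AVC = £12; no output level covers variable cost.
The firm minimizes its loss by shutting down and losing only its fixed cost of £572.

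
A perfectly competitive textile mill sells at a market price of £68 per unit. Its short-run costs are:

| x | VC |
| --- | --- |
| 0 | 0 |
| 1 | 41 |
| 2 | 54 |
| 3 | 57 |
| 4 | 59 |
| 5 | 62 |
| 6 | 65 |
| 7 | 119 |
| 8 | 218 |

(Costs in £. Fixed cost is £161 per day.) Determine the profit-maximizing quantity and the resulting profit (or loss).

Tabulate TR − TC: x=0: -161; x=1: -134; x=2: -79; x=3: -14; x=4: 52; x=5: 117; x=6: 182; x=7: 196; x=8: 165.
Profit is maximized at x = 7. AVC there is 119/7 = £17 ≤ P, so producing beats shutting down (which would give -£161).

x = 7; profit = £196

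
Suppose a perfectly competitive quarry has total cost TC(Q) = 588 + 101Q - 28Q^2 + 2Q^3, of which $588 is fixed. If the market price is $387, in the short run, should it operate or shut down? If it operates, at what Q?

Produce at Q = 13

Strip out fixed cost: VC = 101Q - 28Q^2 + 2Q^3. Then AVC = 101 - 28Q + 2Q^2 and MC = 101 - 56Q + 6Q^2.
The AVC parabola has its vertex at Q = 28/4 = 7, where AVC = 101 - 28·7 + 2·7^2 = $3.
P = $387 exceeds min AVC = $3, so the firm stays open.
Solving P = MC: -286 - 56Q + 6Q^2 = 0 ⇒ Q = -11/3 or 13. On the upward-sloping branch, Q* = 13.
Check: AVC at Q = 13 is $75 ≤ P, so revenue covers variable cost.
Profit = P·Q − TC = 387·13 − 1563 = $3468.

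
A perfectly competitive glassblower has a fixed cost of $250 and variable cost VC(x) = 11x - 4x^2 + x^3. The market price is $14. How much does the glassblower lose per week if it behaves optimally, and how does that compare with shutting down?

Profit = -$232 at x = 3

AVC = 11 - 4x + x^2; min AVC = $7 at x = 2. Since P = $14 ≥ min AVC, the firm produces.
With MC = 11 - 8x + 3x^2, P = MC on the upward-sloping part at x* = 3.
TR = 14·3 = 42. TC = 250 + 24 = 274. Profit = 42 − 274 = -$232.
Shutting down would mean losing the fixed cost of $250, so operating at a loss of $232 is better by $18.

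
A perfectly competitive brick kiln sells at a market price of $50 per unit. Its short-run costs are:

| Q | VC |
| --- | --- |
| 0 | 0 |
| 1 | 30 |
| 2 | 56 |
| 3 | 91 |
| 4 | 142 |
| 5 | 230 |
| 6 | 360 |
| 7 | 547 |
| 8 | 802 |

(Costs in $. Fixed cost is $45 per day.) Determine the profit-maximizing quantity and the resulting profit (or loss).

Compute π = P·Q − TC at each output: Q=0: -45; Q=1: -25; Q=2: -1; Q=3: 14; Q=4: 13; Q=5: -25; Q=6: -105; Q=7: -242; Q=8: -447.
Profit is maximized at Q = 3. AVC there is 91/3 = $30.33 ≤ P, so producing beats shutting down (which would give -$45).

Q = 3; profit = $14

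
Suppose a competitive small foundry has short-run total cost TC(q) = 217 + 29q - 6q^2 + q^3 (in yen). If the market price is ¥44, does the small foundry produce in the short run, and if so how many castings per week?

Variable cost is VC = 29q - 6q^2 + q^3, so AVC = VC/q = 29 - 6q + q^2 and MC = dTC/dq = 29 - 12q + 3q^2.
AVC hits its minimum where MC = AVC, at q = 3, giving min AVC = 29 - 6·3 + 3^2 = ¥20.
Since P = ¥44 ≥ min AVC = ¥20, price covers variable cost and the firm should produce.
Solving P = MC: -15 - 12q + 3q^2 = 0 ⇒ q = -1 or 5. On the upward-sloping branch, q* = 5.
Check: AVC at q = 5 is ¥24 ≤ P, so revenue covers variable cost.
Profit = P·q − TC = 44·5 − 337 = -¥117, a loss, but smaller than the ¥217 fixed cost the firm would lose by shutting down.

Produce at q = 5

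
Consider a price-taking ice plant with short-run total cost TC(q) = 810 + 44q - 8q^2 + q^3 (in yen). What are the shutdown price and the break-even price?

Shutdown price = ¥28; break-even price = ¥143

AVC = 44 - 8q + q^2; minimized at q = 4, giving min AVC = ¥28. That is the shutdown price.
ATC = 810/q + 44 - 8q + q^2. Setting dATC/dq = −810/q^2 − 8 + 2q = 0 gives q = 9 (since 2·9^3 − 8·9^2 = 810).
min ATC = 810/9 + 44 − 8·9 + 9^2 = ¥143. That is the break-even price.
Between these two prices the firm operates at a loss; above ¥143 it earns a profit.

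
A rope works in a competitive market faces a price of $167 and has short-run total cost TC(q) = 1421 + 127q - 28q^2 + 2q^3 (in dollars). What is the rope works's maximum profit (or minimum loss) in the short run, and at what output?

AVC = 127 - 28q + 2q^2 has its minimum $29 at q = 7; price $167 clears that bar, so the firm operates.
With MC = 127 - 56q + 6q^2, P = MC on the upward-sloping part at q* = 10.
TR = 167·10 = 1670. TC = 1421 + 470 = 1891. Profit = 1670 − 1891 = -$221.
That loss of $221 beats the $1421 the firm would lose by shutting down; producing recovers $1200 of fixed cost.

Profit = -$221 at q = 10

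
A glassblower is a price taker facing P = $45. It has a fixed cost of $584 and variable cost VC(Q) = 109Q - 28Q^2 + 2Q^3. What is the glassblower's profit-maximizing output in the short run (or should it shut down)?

Variable cost is VC = 109Q - 28Q^2 + 2Q^3, so AVC = VC/Q = 109 - 28Q + 2Q^2 and MC = dTC/dQ = 109 - 56Q + 6Q^2.
AVC hits its minimum where MC = AVC, at Q = 7, giving min AVC = 109 - 28·7 + 2·7^2 = $11.
Because $45 ≥ $11, revenue can cover variable cost; the firm operates.
Solving P = MC: 64 - 56Q + 6Q^2 = 0 ⇒ Q = 4/3 or 8. On the upward-sloping branch, Q* = 8.
Check: AVC at Q = 8 is $13 ≤ P, so revenue covers variable cost.
Profit = P·Q − TC = 45·8 − 688 = -$328, a loss, but smaller than the $584 fixed cost the firm would lose by shutting down.

Produce at Q = 8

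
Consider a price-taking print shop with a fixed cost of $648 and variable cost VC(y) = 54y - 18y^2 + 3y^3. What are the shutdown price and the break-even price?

Shutdown price = $27; break-even price = $162

Shutdown price = min AVC. AVC = 54 - 18y + 3y^2, with vertex at y = 3 and minimum $27.
ATC = 648/y + 54 - 18y + 3y^2. Setting dATC/dy = −648/y^2 − 18 + 6y = 0 gives y = 6 (since 6·6^3 − 18·6^2 = 648).
min ATC = 648/6 + 54 − 18·6 + 3·6^2 = $162. That is the break-even price.
For $27 ≤ P < $162 the firm produces at a loss; below $27 it shuts down.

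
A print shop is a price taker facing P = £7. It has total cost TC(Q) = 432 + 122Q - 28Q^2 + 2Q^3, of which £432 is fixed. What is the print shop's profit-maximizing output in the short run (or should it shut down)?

Shut down

Variable cost is VC = 122Q - 28Q^2 + 2Q^3, so AVC = VC/Q = 122 - 28Q + 2Q^2 and MC = dTC/dQ = 122 - 56Q + 6Q^2.
AVC hits its minimum where MC = AVC, at Q = 7, giving min AVC = 122 - 28·7 + 2·7^2 = £24.
P = £7 lies below min AVC = £24; no output level covers variable cost.
The firm minimizes its loss by shutting down and losing only its fixed cost of £432.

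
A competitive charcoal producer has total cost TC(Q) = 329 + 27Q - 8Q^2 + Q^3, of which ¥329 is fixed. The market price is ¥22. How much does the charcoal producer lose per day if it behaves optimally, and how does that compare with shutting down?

AVC = 27 - 8Q + Q^2; min AVC = ¥11 at Q = 4. Since P = ¥22 ≥ min AVC, the firm produces.
With MC = 27 - 16Q + 3Q^2, P = MC on the upward-sloping part at Q* = 5.
TR = 22·5 = 110. TC = 329 + 60 = 389. Profit = 110 − 389 = -¥279.
Shutting down would mean losing the fixed cost of ¥329, so operating at a loss of ¥279 is better by ¥50.

Profit = -¥279 at Q = 5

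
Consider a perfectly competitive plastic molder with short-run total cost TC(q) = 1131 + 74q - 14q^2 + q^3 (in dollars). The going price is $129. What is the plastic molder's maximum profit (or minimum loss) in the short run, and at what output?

AVC = 74 - 14q + q^2 has its minimum $25 at q = 7; price $129 clears that bar, so the firm operates.
With MC = 74 - 28q + 3q^2, P = MC on the upward-sloping part at q* = 11.
TR = 129·11 = 1419. TC = 1131 + 451 = 1582. Profit = 1419 − 1582 = -$163.
That loss of $163 beats the $1131 the firm would lose by shutting down; producing recovers $968 of fixed cost.

Profit = -$163 at q = 11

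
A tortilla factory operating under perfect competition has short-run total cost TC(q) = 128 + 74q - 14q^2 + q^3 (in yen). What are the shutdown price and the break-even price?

AVC = 74 - 14q + q^2; minimized at q = 7, giving min AVC = ¥25. That is the shutdown price.
ATC = 128/q + 74 - 14q + q^2. Setting dATC/dq = −128/q^2 − 14 + 2q = 0 gives q = 8 (since 2·8^3 − 14·8^2 = 128).
min ATC = 128/8 + 74 − 14·8 + 8^2 = ¥42. That is the break-even price.
Between these two prices the firm operates at a loss; above ¥42 it earns a profit.

Shutdown price = ¥25; break-even price = ¥42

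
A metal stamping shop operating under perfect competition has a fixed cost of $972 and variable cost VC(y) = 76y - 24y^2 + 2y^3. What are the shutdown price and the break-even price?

Shutdown price = $4; break-even price = $130

AVC = 76 - 24y + 2y^2; minimized at y = 6, giving min AVC = $4. That is the shutdown price.
ATC = 972/y + 76 - 24y + 2y^2. Setting dATC/dy = −972/y^2 − 24 + 4y = 0 gives y = 9 (since 4·9^3 − 24·9^2 = 972).
min ATC = 972/9 + 76 − 24·9 + 2·9^2 = $130. That is the break-even price.
Between these two prices the firm operates at a loss; above $130 it earns a profit.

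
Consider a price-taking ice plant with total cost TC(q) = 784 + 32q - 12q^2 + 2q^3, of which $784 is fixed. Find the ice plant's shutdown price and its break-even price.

Shutdown price = $14; break-even price = $158

Shutdown price = min AVC. AVC = 32 - 12q + 2q^2, with vertex at q = 3 and minimum $14.
ATC = 784/q + 32 - 12q + 2q^2. Setting dATC/dq = −784/q^2 − 12 + 4q = 0 gives q = 7 (since 4·7^3 − 12·7^2 = 784).
min ATC = 784/7 + 32 − 12·7 + 2·7^2 = $158. That is the break-even price.
Between these two prices the firm operates at a loss; above $158 it earns a profit.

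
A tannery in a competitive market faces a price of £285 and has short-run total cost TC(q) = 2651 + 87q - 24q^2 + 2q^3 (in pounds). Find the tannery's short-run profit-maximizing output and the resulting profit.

Profit = -£231 at q = 11

AVC = 87 - 24q + 2q^2; min AVC = £15 at q = 6. Since P = £285 ≥ min AVC, the firm produces.
With MC = 87 - 48q + 6q^2, P = MC on the upward-sloping part at q* = 11.
TR = 285·11 = 3135. TC = 2651 + 715 = 3366. Profit = 3135 − 3366 = -£231.
By producing, the firm covers all variable cost plus £2420 of fixed cost; shutting down would lose the full £2651.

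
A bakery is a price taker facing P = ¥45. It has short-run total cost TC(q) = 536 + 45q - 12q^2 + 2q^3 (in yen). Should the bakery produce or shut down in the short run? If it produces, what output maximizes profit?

Strip out fixed cost: VC = 45q - 12q^2 + 2q^3. Then AVC = 45 - 12q + 2q^2 and MC = 45 - 24q + 6q^2.
AVC is minimized where dAVC/dq = -12 + 4q = 0, at q = 3; min AVC = 45 - 12·3 + 2·3^2 = ¥27.
P = ¥45 exceeds min AVC = ¥27, so the firm stays open.
Solving P = MC: -24q + 6q^2 = 0 ⇒ q = 0 or 4. On the upward-sloping branch, q* = 4.
Check: AVC at q = 4 is ¥29 ≤ P, so revenue covers variable cost.
Profit = P·q − TC = 45·4 − 652 = -¥472, a loss, but smaller than the ¥536 fixed cost the firm would lose by shutting down.

Produce at q = 4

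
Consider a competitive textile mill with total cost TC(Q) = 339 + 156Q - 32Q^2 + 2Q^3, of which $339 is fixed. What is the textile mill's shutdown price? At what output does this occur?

Short-run supply begins at min AVC. From VC = 156Q - 32Q^2 + 2Q^3, AVC = 156 - 32Q + 2Q^2.
dAVC/dQ = -32 + 4Q = 0 gives Q = 8. min AVC = 156 - 32·8 + 2·8^2 = 28.
For P < $28 the firm produces nothing.

$28 per unit, at Q = 8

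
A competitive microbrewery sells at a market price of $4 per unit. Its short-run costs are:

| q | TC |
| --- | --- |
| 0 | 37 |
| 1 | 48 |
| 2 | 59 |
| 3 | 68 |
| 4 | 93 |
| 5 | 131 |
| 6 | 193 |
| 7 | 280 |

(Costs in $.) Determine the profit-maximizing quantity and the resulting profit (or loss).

Tabulate TR − TC: q=0: -37; q=1: -44; q=2: -51; q=3: -56; q=4: -77; q=5: -111; q=6: -169; q=7: -252.
Profit is highest at q = 0. Equivalently, the lowest AVC in the table is 31/3 ≈ $10.33 at q = 3, and P = $4 falls below it — price never covers variable cost, so the firm shuts down and loses only its fixed cost.

q = 0 (shut down); profit = -$37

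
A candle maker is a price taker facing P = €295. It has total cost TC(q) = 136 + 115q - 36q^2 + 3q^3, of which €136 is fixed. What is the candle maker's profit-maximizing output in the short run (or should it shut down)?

Produce at q = 10

Variable cost is VC = 115q - 36q^2 + 3q^3, so AVC = VC/q = 115 - 36q + 3q^2 and MC = dTC/dq = 115 - 72q + 9q^2.
AVC hits its minimum where MC = AVC, at q = 6, giving min AVC = 115 - 36·6 + 3·6^2 = €7.
Since P = €295 ≥ min AVC = €7, price covers variable cost and the firm should produce.
Set P = MC: 295 = 115 - 72q + 9q^2 → -180 - 72q + 9q^2 = 0. The roots are q = -2 and q = 10; the profit-maximizing output is on the rising part of MC, so q* = 10.
Check: AVC at q = 10 is €55 ≤ P, so revenue covers variable cost.
Profit = P·q − TC = 295·10 − 686 = €2264.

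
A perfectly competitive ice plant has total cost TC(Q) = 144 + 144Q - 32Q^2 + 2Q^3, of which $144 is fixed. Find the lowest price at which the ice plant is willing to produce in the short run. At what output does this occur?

$16 per unit, at Q = 8

Short-run supply begins at min AVC. From VC = 144Q - 32Q^2 + 2Q^3, AVC = 144 - 32Q + 2Q^2.
At the minimum of AVC, MC = AVC. MC = 144 - 64Q + 6Q^2; setting MC = AVC gives 4Q^2 - 32Q = 0, so Q = 8. min AVC = 16.
So the shutdown price is $16.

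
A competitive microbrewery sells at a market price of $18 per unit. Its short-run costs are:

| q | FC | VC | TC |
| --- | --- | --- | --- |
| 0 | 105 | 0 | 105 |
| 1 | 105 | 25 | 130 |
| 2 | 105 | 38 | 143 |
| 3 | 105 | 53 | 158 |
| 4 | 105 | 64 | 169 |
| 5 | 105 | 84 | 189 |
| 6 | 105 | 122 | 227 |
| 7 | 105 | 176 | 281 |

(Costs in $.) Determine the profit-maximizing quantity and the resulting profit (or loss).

q = 4; profit = -$97

Tabulate TR − TC: q=0: -105; q=1: -112; q=2: -107; q=3: -104; q=4: -97; q=5: -99; q=6: -119; q=7: -155.
Profit is maximized at q = 4. AVC there is 64/4 = $16 ≤ P, so producing beats shutting down (which would give -$105).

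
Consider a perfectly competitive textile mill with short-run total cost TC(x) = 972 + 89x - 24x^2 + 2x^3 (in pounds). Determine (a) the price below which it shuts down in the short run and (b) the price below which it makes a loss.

Shutdown price = min AVC. AVC = 89 - 24x + 2x^2, with vertex at x = 6 and minimum £17.
ATC = 972/x + 89 - 24x + 2x^2. Setting dATC/dx = −972/x^2 − 24 + 4x = 0 gives x = 9 (since 4·9^3 − 24·9^2 = 972).
min ATC = 972/9 + 89 − 24·9 + 2·9^2 = £143. That is the break-even price.
Between these two prices the firm operates at a loss; above £143 it earns a profit.

Shutdown price = £17; break-even price = £143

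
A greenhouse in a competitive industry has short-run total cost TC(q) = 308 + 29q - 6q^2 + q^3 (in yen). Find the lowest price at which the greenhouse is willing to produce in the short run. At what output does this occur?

¥20 per unit, at q = 3

The shutdown price is the minimum of AVC. VC = 29q - 6q^2 + q^3, so AVC = 29 - 6q + q^2.
At the minimum of AVC, MC = AVC. MC = 29 - 12q + 3q^2; setting MC = AVC gives 2q^2 - 6q = 0, so q = 3. min AVC = 20.
For P < ¥20 the firm produces nothing.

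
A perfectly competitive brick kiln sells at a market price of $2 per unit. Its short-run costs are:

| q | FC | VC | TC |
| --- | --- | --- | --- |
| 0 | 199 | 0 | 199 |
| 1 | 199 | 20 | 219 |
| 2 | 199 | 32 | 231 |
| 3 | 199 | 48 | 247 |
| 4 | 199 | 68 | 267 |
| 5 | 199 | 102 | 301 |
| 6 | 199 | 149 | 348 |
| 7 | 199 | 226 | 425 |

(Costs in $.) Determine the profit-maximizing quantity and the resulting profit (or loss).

q = 0 (shut down); profit = -$199

Profit at each row (π = 2q − TC): q=0: -199; q=1: -217; q=2: -227; q=3: -241; q=4: -259; q=5: -291; q=6: -336; q=7: -411.
Profit is highest at q = 0. Equivalently, the lowest AVC in the table is 32/2 ≈ $16 at q = 2, and P = $2 falls below it — price never covers variable cost, so the firm shuts down and loses only its fixed cost.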